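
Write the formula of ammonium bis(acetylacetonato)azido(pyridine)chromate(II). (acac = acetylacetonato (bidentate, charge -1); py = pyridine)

NH4[Cr(acac)2(N3)(py)]

Ligands: 2 acetylacetonato (acac, -1), 1 azido (N3, -1), 1 pyridine (py, neutral). Ligand charge sum = -3.
With Cr in oxidation state +2, the complex ion is [Cr...]^1−.
Charge balance with ammonium (+1) requires 1 complex ion per 1 ammonium.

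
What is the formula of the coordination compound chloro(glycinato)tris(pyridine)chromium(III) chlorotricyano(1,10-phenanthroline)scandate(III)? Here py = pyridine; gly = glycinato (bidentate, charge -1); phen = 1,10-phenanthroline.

[CrCl(gly)(py)3][ScCl(CN)3(phen)]

Cation [Cr…]: ligand charges -2, Cr(III) ⇒ ion charge 1+.
Anion [Sc…]: ligand charges -4, Sc(III) ⇒ ion charge 1−.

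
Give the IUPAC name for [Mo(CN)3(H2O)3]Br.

triaquatricyanomolybdenum(IV) bromide

The 1 bromide counter-ion carries a total charge of -1, so each complex ion is 1+.
Ligand charges: 3×aqua (neutral), 3×cyano (-1 each); total -3. So Mo + (-3) = 1+, giving Mo = +4.
Ligands are named alphabetically: aqua before cyano.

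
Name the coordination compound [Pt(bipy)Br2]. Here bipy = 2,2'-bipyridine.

There is no counter-ion, so the complex is neutral overall.
Ligand charges: 2×bromo (-1 each), 1×2,2'-bipyridine (neutral); total -2. So Pt + (-2) = 0, giving Pt = +2.
Ligands are named alphabetically: bipyridine before bromo.

(2,2'-bipyridine)dibromoplatinum(II)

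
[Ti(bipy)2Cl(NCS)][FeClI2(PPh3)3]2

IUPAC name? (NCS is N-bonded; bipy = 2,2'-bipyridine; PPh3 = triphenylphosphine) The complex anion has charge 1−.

Both ions are complex: the cation is named first with the plain metal name, the anion second with the -ate form; each ion's ligands are alphabetised independently.
The complex anion is given as 1−; its ligand charges sum to -3, so Fe = +2.
With 2 anions per cation, the cation must be 2×1 = 2+.
Cation: ligand charges sum to -2; for the ion to be 2+, Ti = +4.

bis(2,2'-bipyridine)chloroisothiocyanatotitanium(IV) chlorodiiodotris(triphenylphosphine)ferrate(II)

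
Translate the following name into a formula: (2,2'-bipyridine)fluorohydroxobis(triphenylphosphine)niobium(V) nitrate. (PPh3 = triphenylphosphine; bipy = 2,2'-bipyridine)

Ligands: 2 triphenylphosphine (PPh3, neutral), 1 hydroxo (OH, -1), 1 fluoro (F, -1), 1 2,2'-bipyridine (bipy, neutral). Ligand charge sum = -2.
With Nb in oxidation state +5, the complex ion is [Nb...]^3+.
Charge balance with nitrate (-1) requires 1 complex ion per 3 nitrate.

[Nb(bipy)F(OH)(PPh3)2](NO3)3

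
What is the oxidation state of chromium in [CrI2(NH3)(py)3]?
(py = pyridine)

+2

No counter-ion: the bracketed complex is neutral.
Ligand charges: 3×py neutral; 1×NH3 neutral; 2×I = -2; sum -2.
Cr + (-2) = 0 ⇒ Cr is +2.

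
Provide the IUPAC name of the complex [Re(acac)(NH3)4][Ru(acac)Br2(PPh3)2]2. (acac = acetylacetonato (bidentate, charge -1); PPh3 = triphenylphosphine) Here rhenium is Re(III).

Both ions are complex: the cation is named first with the plain metal name, the anion second with the -ate form; each ion's ligands are alphabetised independently.
Re is given as +3; the cation's ligand charges sum to -1, so the complex cation is 2+.
With 2 anions per cation, each anion must be 2/2 = 1−.
Anion: ligand charges sum to -3; for the ion to be 1−, Ru = +2.

(acetylacetonato)tetraamminerhenium(III) (acetylacetonato)dibromobis(triphenylphosphine)ruthenate(II)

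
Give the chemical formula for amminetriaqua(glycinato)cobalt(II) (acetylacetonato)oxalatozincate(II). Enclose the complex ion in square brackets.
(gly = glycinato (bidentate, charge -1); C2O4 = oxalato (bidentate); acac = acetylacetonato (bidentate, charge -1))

Cation [Co…]: ligand charges -1, Co(II) ⇒ ion charge 1+.
Anion [Zn…]: ligand charges -3, Zn(II) ⇒ ion charge 1−.
One 1+ cation balances one 1− anion.

[Co(gly)(H2O)3(NH3)][Zn(acac)(C2O4)]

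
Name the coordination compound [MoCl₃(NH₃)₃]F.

triamminetrichloromolybdenum(IV) fluoride

The 1 fluoride counter-ion carries a total charge of -1, so each complex ion is 1+.
Ligand charges: 3×ammine (neutral), 3×chloro (-1 each); total -3. So Mo + (-3) = 1+, giving Mo = +4.
Ligands are named alphabetically: ammine before chloro.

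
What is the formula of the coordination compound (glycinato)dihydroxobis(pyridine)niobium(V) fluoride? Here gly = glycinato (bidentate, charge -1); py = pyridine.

Ligands: 2 hydroxo (OH, -1), 1 glycinato (gly, -1), 2 pyridine (py, neutral). Ligand charge sum = -3.
With Nb in oxidation state +5, the complex ion is [Nb...]^2+.
Charge balance with fluoride (-1) requires 1 complex ion per 2 fluoride.

[Nb(gly)(OH)2(py)2]F2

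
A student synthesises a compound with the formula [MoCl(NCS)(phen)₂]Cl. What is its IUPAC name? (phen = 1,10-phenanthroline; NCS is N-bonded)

The 1 chloride counter-ion carries a total charge of -1, so each complex ion is 1+.
Ligand charges: 1×chloro (-1 each), 2×1,10-phenanthroline (neutral), 1×isothiocyanato (-1 each); total -2. So Mo + (-2) = 1+, giving Mo = +3.
Ligands are named alphabetically: chloro before isothiocyanato before phenanthroline.

chloroisothiocyanatobis(1,10-phenanthroline)molybdenum(III) chloride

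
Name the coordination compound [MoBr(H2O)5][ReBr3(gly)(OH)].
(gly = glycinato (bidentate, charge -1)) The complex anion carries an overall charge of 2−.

pentaaquabromomolybdenum(III) tribromo(glycinato)hydroxorhenate(III)

The complex anion is given as 2−; its ligand charges sum to -5, so Re = +3.
A 1:1 salt means the cation carries the equal and opposite charge, 2+.
Cation: ligand charges sum to -1; for the ion to be 2+, Mo = +3.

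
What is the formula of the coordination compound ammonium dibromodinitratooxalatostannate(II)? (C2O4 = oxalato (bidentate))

Ligands: 1 oxalato (C2O4, -2), 2 bromo (Br, -1), 2 nitrato (NO3, -1). Ligand charge sum = -6.
With Sn in oxidation state +2, the complex ion is [Sn...]^4−.
Charge balance with ammonium (+1) requires 1 complex ion per 4 ammonium.

(NH4)4[SnBr2(C2O4)(NO3)2]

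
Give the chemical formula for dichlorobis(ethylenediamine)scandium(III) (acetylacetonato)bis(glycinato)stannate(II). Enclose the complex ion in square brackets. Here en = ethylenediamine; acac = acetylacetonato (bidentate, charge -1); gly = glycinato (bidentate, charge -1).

Cation [Sc…]: ligand charges -2, Sc(III) ⇒ ion charge 1+.
Anion [Sn…]: ligand charges -3, Sn(II) ⇒ ion charge 1−.
One 1+ cation balances one 1− anion.

[ScCl2(en)2][Sn(acac)(gly)2]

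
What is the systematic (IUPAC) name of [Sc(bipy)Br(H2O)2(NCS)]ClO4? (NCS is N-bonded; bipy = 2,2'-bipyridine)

The 1 perchlorate counter-ion carries a total charge of -1, so each complex ion is 1+.
Ligand charges: 2×aqua (neutral), 1×bromo (-1 each), 1×isothiocyanato (-1 each), 1×2,2'-bipyridine (neutral); total -2. So Sc + (-2) = 1+, giving Sc = +3.
Ligands are named alphabetically: aqua before bipyridine before bromo before isothiocyanato.

diaqua(2,2'-bipyridine)bromoisothiocyanatoscandium(III) perchlorate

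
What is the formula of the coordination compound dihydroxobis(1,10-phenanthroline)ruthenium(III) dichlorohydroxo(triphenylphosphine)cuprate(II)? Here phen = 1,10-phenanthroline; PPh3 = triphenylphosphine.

[Ru(OH)2(phen)2][CuCl2(OH)(PPh3)]

Cation [Ru…]: ligand charges -2, Ru(III) ⇒ ion charge 1+.
Anion [Cu…]: ligand charges -3, Cu(II) ⇒ ion charge 1−.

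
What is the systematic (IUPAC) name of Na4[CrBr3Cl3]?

sodium tribromotrichlorochromate(II)

The 4 sodium counter-ions carry a total charge of +4, so each complex ion is 4−.
Ligand charges: 3×bromo (-1 each), 3×chloro (-1 each); total -6. So Cr + (-6) = 4−, giving Cr = +2.
Ligands are named alphabetically: bromo before chloro.
The complex ion is anionic, so chromium takes the -ate form chromate(II).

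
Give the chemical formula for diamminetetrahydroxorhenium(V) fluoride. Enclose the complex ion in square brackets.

[Re(NH3)2(OH)4]F

Ligands: 2 ammine (NH3, neutral), 4 hydroxo (OH, -1). Ligand charge sum = -4.
With Re in oxidation state +5, the complex ion is [Re...]^1+.
Charge balance with fluoride (-1) requires 1 complex ion per 1 fluoride.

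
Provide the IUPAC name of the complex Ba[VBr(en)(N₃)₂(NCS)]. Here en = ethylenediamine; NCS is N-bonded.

barium diazidobromo(ethylenediamine)isothiocyanatovanadate(II)

The 1 barium counter-ion carries a total charge of +2, so each complex ion is 2−.
Ligand charges: 1×ethylenediamine (neutral), 1×bromo (-1 each), 1×isothiocyanato (-1 each), 2×azido (-1 each); total -4. So V + (-4) = 2−, giving V = +2.
Ligands are named alphabetically: azido before bromo before ethylenediamine before isothiocyanato.
The complex ion is anionic, so vanadium takes the -ate form vanadate(II).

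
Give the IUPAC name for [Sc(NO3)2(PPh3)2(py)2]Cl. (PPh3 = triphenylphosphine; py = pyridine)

dinitratobis(pyridine)bis(triphenylphosphine)scandium(III) chloride

The 1 chloride counter-ion carries a total charge of -1, so each complex ion is 1+.
Ligand charges: 2×triphenylphosphine (neutral), 2×nitrato (-1 each), 2×pyridine (neutral); total -2. So Sc + (-2) = 1+, giving Sc = +3.
Ligands are named alphabetically: nitrato before pyridine before triphenylphosphine.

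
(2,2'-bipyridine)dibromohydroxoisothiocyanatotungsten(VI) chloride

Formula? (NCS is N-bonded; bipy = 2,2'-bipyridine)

Ligands: 2 bromo (Br, -1), 1 hydroxo (OH, -1), 1 isothiocyanato (NCS, -1), 1 2,2'-bipyridine (bipy, neutral). Ligand charge sum = -4.
With W in oxidation state +6, the complex ion is [W...]^2+.
Charge balance with chloride (-1) requires 1 complex ion per 2 chloride.

[W(bipy)Br2(NCS)(OH)]Cl2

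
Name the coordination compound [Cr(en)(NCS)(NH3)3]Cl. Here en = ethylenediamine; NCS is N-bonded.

The 1 chloride counter-ion carries a total charge of -1, so each complex ion is 1+.
Ligand charges: 3×ammine (neutral), 1×ethylenediamine (neutral), 1×isothiocyanato (-1 each); total -1. So Cr + (-1) = 1+, giving Cr = +2.
Ligands are named alphabetically: ammine before ethylenediamine before isothiocyanato.

triammine(ethylenediamine)isothiocyanatochromium(II) chloride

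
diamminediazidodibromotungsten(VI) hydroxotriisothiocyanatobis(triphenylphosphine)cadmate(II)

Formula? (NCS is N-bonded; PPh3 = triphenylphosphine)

[WBr2(N3)2(NH3)2][Cd(NCS)3(OH)(PPh3)2]

Cation [W…]: ligand charges -4, W(VI) ⇒ ion charge 2+.
Anion [Cd…]: ligand charges -4, Cd(II) ⇒ ion charge 2−.
One 2+ cation balances one 2− anion.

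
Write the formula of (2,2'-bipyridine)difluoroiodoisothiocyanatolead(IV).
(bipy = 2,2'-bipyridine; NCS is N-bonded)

Ligands: 2 fluoro (F, -1), 1 2,2'-bipyridine (bipy, neutral), 1 iodo (I, -1), 1 isothiocyanato (NCS, -1). Ligand charge sum = -4.
With Pb in oxidation state +4, the complex ion is [Pb...].

[Pb(bipy)F2I(NCS)]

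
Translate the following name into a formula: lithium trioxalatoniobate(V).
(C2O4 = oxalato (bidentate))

Li[Nb(C2O4)3]

Ligands: 3 oxalato (C2O4, -2). Ligand charge sum = -6.
Charge balance with lithium (+1) requires 1 complex ion per 1 lithium.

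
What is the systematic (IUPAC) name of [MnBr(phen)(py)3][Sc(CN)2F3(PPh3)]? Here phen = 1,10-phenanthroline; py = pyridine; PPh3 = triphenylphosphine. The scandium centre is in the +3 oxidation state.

Both ions are complex: the cation is named first with the plain metal name, the anion second with the -ate form; each ion's ligands are alphabetised independently.
Sc is given as +3; the anion's ligand charges sum to -5, so the complex anion is 2−.
A 1:1 salt means the cation carries the equal and opposite charge, 2+.
Cation: ligand charges sum to -1; for the ion to be 2+, Mn = +3.

bromo(1,10-phenanthroline)tris(pyridine)manganese(III) dicyanotrifluoro(triphenylphosphine)scandate(III)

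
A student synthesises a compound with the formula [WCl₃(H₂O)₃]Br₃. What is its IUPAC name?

triaquatrichlorotungsten(VI) bromide

The 3 bromide counter-ions carry a total charge of -3, so each complex ion is 3+.
Ligand charges: 3×chloro (-1 each), 3×aqua (neutral); total -3. So W + (-3) = 3+, giving W = +6.
Ligands are named alphabetically: aqua before chloro.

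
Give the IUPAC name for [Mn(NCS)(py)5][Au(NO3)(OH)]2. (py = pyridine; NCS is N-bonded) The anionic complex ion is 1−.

The complex anion is given as 1−; its ligand charges sum to -2, so Au = +1.
With 2 anions per cation, the cation must be 2×1 = 2+.
Cation: ligand charges sum to -1; for the ion to be 2+, Mn = +3.

isothiocyanatopentakis(pyridine)manganese(III) hydroxonitratoaurate(I)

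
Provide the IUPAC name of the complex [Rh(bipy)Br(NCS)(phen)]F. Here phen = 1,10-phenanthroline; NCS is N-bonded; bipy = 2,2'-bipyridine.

(2,2'-bipyridine)bromoisothiocyanato(1,10-phenanthroline)rhodium(III) fluoride

The 1 fluoride counter-ion carries a total charge of -1, so each complex ion is 1+.
Ligand charges: 1×bromo (-1 each), 1×1,10-phenanthroline (neutral), 1×isothiocyanato (-1 each), 1×2,2'-bipyridine (neutral); total -2. So Rh + (-2) = 1+, giving Rh = +3.
Ligands are named alphabetically: bipyridine before bromo before isothiocyanato before phenanthroline.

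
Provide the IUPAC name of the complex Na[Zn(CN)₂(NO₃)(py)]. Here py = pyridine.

The 1 sodium counter-ion carries a total charge of +1, so each complex ion is 1−.
Ligand charges: 1×pyridine (neutral), 1×nitrato (-1 each), 2×cyano (-1 each); total -3. So Zn + (-3) = 1−, giving Zn = +2.
Ligands are named alphabetically: cyano before nitrato before pyridine.
The complex ion is anionic, so zinc takes the -ate form zincate(II).

sodium dicyanonitrato(pyridine)zincate(II)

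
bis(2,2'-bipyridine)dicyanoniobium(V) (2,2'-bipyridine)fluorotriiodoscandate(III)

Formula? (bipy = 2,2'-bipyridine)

[Nb(bipy)2(CN)2][Sc(bipy)FI3]3

Cation [Nb…]: ligand charges -2, Nb(V) ⇒ ion charge 3+.
Anion [Sc…]: ligand charges -4, Sc(III) ⇒ ion charge 1−.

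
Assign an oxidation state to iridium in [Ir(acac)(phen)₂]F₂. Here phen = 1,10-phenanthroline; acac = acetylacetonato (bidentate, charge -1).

+3

2 fluoride outside the brackets (-1 each) → the complex ion is 2+.
Ligand charges: 2×phen neutral; 1×acac = -1; sum -1.
Ir + (-1) = 2+ ⇒ Ir is +3.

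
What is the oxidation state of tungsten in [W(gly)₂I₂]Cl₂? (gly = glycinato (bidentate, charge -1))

+6

2 chloride outside the brackets (-1 each) → the complex ion is 2+.
Ligand charges: 2×gly = -2; 2×I = -2; sum -4.
W + (-4) = 2+ ⇒ W is +6.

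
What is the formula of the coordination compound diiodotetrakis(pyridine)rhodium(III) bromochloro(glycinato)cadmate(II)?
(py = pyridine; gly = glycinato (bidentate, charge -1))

[RhI2(py)4][CdBrCl(gly)]

Cation [Rh…]: ligand charges -2, Rh(III) ⇒ ion charge 1+.
Anion [Cd…]: ligand charges -3, Cd(II) ⇒ ion charge 1−.
One 1+ cation balances one 1− anion.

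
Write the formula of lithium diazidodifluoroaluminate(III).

Ligands: 2 fluoro (F, -1), 2 azido (N3, -1). Ligand charge sum = -4.
With Al in oxidation state +3, the complex ion is [Al...]^1−.
Charge balance with lithium (+1) requires 1 complex ion per 1 lithium.

Li[AlF2(N3)2]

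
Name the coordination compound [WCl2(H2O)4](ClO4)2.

The 2 perchlorate counter-ions carry a total charge of -2, so each complex ion is 2+.
Ligand charges: 2×chloro (-1 each), 4×aqua (neutral); total -2. So W + (-2) = 2+, giving W = +4.
Ligands are named alphabetically: aqua before chloro.

tetraaquadichlorotungsten(IV) perchlorate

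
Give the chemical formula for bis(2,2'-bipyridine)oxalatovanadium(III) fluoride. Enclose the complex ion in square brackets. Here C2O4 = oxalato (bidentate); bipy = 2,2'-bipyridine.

[V(bipy)2(C2O4)]F

Ligands: 1 oxalato (C2O4, -2), 2 2,2'-bipyridine (bipy, neutral). Ligand charge sum = -2.
With V in oxidation state +3, the complex ion is [V...]^1+.
Charge balance with fluoride (-1) requires 1 complex ion per 1 fluoride.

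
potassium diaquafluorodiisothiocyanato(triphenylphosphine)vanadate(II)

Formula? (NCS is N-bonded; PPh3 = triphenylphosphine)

Ligands: 2 aqua (H2O, neutral), 2 isothiocyanato (NCS, -1), 1 triphenylphosphine (PPh3, neutral), 1 fluoro (F, -1). Ligand charge sum = -3.
With V in oxidation state +2, the complex ion is [V...]^1−.
Charge balance with potassium (+1) requires 1 complex ion per 1 potassium.

K[VF(H2O)2(NCS)2(PPh3)]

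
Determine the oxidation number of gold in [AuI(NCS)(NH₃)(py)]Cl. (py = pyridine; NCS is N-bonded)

+3

1 chloride outside the brackets (-1 each) → the complex ion is 1+.
Ligand charges: 1×NH3 neutral; 1×I = -1; 1×py neutral; 1×NCS = -1; sum -2.
Au + (-2) = 1+ ⇒ Au is +3.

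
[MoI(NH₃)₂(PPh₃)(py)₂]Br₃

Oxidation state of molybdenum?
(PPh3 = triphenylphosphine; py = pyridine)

+4

3 bromide outside the brackets (-1 each) → the complex ion is 3+.
Ligand charges: 1×I = -1; 1×PPh3 neutral; 2×NH3 neutral; 2×py neutral; sum -1.
Mo + (-1) = 3+ ⇒ Mo is +4.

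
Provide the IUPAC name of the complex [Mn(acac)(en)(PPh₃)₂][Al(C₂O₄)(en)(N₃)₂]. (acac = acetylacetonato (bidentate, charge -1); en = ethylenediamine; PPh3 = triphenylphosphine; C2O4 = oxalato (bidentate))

Aluminium is always +3 in its complexes; the anion's ligand charges sum to -4, so the complex anion is 1−.
A 1:1 salt means the cation carries the equal and opposite charge, 1+.
Cation: ligand charges sum to -1; for the ion to be 1+, Mn = +2.

(acetylacetonato)(ethylenediamine)bis(triphenylphosphine)manganese(II) diazido(ethylenediamine)oxalatoaluminate(III)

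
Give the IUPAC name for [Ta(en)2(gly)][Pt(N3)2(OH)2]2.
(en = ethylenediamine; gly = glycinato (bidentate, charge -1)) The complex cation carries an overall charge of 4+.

Both ions are complex: the cation is named first with the plain metal name, the anion second with the -ate form; each ion's ligands are alphabetised independently.
The complex cation is given as 4+; its ligand charges sum to -1, so Ta = +5.
With 2 anions per cation, each anion must be 4/2 = 2−.
Anion: ligand charges sum to -4; for the ion to be 2−, Pt = +2.

bis(ethylenediamine)(glycinato)tantalum(V) diazidodihydroxoplatinate(II)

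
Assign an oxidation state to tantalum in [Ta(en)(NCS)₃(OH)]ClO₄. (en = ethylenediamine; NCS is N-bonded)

1 perchlorate outside the brackets (-1 each) → the complex ion is 1+.
Ligand charges: 1×en neutral; 1×OH = -1; 3×NCS = -3; sum -4.
Ta + (-4) = 1+ ⇒ Ta is +5.

+5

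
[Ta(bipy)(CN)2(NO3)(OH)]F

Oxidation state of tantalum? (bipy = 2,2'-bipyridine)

+5

1 fluoride outside the brackets (-1 each) → the complex ion is 1+.
Ligand charges: 1×OH = -1; 2×CN = -2; 1×bipy neutral; 1×NO3 = -1; sum -4.
Ta + (-4) = 1+ ⇒ Ta is +5.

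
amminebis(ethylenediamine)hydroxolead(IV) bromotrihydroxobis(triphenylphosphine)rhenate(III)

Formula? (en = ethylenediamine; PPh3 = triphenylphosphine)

[Pb(en)2(NH3)(OH)][ReBr(OH)3(PPh3)2]3

Cation [Pb…]: ligand charges -1, Pb(IV) ⇒ ion charge 3+.
Anion [Re…]: ligand charges -4, Re(III) ⇒ ion charge 1−.
One 3+ cation requires 3 of the 1− anion.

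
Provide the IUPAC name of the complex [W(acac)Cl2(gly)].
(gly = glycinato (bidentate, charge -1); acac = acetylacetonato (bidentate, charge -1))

(acetylacetonato)dichloro(glycinato)tungsten(IV)

There is no counter-ion, so the complex is neutral overall.
Ligand charges: 1×glycinato (-1 each), 1×acetylacetonato (-1 each), 2×chloro (-1 each); total -4. So W + (-4) = 0, giving W = +4.
Ligands are named alphabetically: acetylacetonato before chloro before glycinato.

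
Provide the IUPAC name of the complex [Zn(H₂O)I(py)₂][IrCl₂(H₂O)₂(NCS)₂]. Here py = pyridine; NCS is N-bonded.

aquaiodobis(pyridine)zinc(II) diaquadichlorodiisothiocyanatoiridate(III)

Zinc is always +2 in its complexes; the cation's ligand charges sum to -1, so the complex cation is 1+.
A 1:1 salt means the anion carries the equal and opposite charge, 1−.
Anion: ligand charges sum to -4; for the ion to be 1−, Ir = +3.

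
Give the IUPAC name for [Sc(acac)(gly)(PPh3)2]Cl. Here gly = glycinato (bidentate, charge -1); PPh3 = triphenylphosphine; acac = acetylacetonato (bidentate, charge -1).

The 1 chloride counter-ion carries a total charge of -1, so each complex ion is 1+.
Ligand charges: 1×glycinato (-1 each), 2×triphenylphosphine (neutral), 1×acetylacetonato (-1 each); total -2. So Sc + (-2) = 1+, giving Sc = +3.
Ligands are named alphabetically: acetylacetonato before glycinato before triphenylphosphine.

(acetylacetonato)(glycinato)bis(triphenylphosphine)scandium(III) chloride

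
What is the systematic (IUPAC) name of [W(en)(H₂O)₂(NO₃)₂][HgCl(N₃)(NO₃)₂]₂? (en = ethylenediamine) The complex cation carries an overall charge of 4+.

Both ions are complex: the cation is named first with the plain metal name, the anion second with the -ate form; each ion's ligands are alphabetised independently.
The complex cation is given as 4+; its ligand charges sum to -2, so W = +6.
With 2 anions per cation, each anion must be 4/2 = 2−.
Anion: ligand charges sum to -4; for the ion to be 2−, Hg = +2.

diaqua(ethylenediamine)dinitratotungsten(VI) azidochlorodinitratomercurate(II)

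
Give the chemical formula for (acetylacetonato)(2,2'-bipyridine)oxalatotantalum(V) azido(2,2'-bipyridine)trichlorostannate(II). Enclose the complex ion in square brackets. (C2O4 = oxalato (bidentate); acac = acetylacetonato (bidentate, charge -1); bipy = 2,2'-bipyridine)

Cation [Ta…]: ligand charges -3, Ta(V) ⇒ ion charge 2+.
Anion [Sn…]: ligand charges -4, Sn(II) ⇒ ion charge 2−.

[Ta(acac)(bipy)(C2O4)][Sn(bipy)Cl3(N3)]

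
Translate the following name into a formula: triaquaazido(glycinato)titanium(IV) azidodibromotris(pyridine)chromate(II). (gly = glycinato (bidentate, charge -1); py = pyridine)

[Ti(gly)(H2O)3(N3)][CrBr2(N3)(py)3]2

Cation [Ti…]: ligand charges -2, Ti(IV) ⇒ ion charge 2+.
Anion [Cr…]: ligand charges -3, Cr(II) ⇒ ion charge 1−.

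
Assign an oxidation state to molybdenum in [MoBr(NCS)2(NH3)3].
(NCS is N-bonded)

No counter-ion: the bracketed complex is neutral.
Ligand charges: 2×NCS = -2; 3×NH3 neutral; 1×Br = -1; sum -3.
Mo + (-3) = 0 ⇒ Mo is +3.

+3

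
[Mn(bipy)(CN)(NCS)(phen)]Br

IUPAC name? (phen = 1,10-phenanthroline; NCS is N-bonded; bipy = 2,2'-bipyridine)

(2,2'-bipyridine)cyanoisothiocyanato(1,10-phenanthroline)manganese(III) bromide

The 1 bromide counter-ion carries a total charge of -1, so each complex ion is 1+.
Ligand charges: 1×cyano (-1 each), 1×1,10-phenanthroline (neutral), 1×isothiocyanato (-1 each), 1×2,2'-bipyridine (neutral); total -2. So Mn + (-2) = 1+, giving Mn = +3.
Ligands are named alphabetically: bipyridine before cyano before isothiocyanato before phenanthroline.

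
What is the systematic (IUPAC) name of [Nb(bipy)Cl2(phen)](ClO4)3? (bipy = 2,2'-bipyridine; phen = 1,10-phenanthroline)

The 3 perchlorate counter-ions carry a total charge of -3, so each complex ion is 3+.
Ligand charges: 2×chloro (-1 each), 1×2,2'-bipyridine (neutral), 1×1,10-phenanthroline (neutral); total -2. So Nb + (-2) = 3+, giving Nb = +5.
Ligands are named alphabetically: bipyridine before chloro before phenanthroline.

(2,2'-bipyridine)dichloro(1,10-phenanthroline)niobium(V) perchlorate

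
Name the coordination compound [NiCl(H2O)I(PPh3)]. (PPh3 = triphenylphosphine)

aquachloroiodo(triphenylphosphine)nickel(II)

There is no counter-ion, so the complex is neutral overall.
Ligand charges: 1×triphenylphosphine (neutral), 1×iodo (-1 each), 1×aqua (neutral), 1×chloro (-1 each); total -2. So Ni + (-2) = 0, giving Ni = +2.
Ligands are named alphabetically: aqua before chloro before iodo before triphenylphosphine.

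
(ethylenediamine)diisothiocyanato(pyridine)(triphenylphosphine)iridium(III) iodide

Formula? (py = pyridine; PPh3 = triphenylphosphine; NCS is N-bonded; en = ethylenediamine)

Ligands: 1 pyridine (py, neutral), 1 triphenylphosphine (PPh3, neutral), 2 isothiocyanato (NCS, -1), 1 ethylenediamine (en, neutral). Ligand charge sum = -2.
With Ir in oxidation state +3, the complex ion is [Ir...]^1+.
Charge balance with iodide (-1) requires 1 complex ion per 1 iodide.

[Ir(en)(NCS)2(PPh3)(py)]I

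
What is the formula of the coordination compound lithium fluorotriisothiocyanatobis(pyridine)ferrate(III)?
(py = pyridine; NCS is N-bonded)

Li[FeF(NCS)3(py)2]

Ligands: 2 pyridine (py, neutral), 3 isothiocyanato (NCS, -1), 1 fluoro (F, -1). Ligand charge sum = -4.
With Fe in oxidation state +3, the complex ion is [Fe...]^1−.
Charge balance with lithium (+1) requires 1 complex ion per 1 lithium.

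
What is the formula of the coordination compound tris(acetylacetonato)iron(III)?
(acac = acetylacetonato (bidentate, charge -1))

Ligands: 3 acetylacetonato (acac, -1). Ligand charge sum = -3.
With Fe in oxidation state +3, the complex ion is [Fe...].

[Fe(acac)3]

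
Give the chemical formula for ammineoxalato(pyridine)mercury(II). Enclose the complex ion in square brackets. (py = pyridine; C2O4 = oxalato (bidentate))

Ligands: 1 pyridine (py, neutral), 1 ammine (NH3, neutral), 1 oxalato (C2O4, -2). Ligand charge sum = -2.
With Hg in oxidation state +2, the complex ion is [Hg...].

[Hg(C2O4)(NH3)(py)]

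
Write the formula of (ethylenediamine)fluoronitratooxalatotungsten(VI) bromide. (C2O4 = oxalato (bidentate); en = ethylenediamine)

Ligands: 1 oxalato (C2O4, -2), 1 fluoro (F, -1), 1 ethylenediamine (en, neutral), 1 nitrato (NO3, -1). Ligand charge sum = -4.
With W in oxidation state +6, the complex ion is [W...]^2+.
Charge balance with bromide (-1) requires 1 complex ion per 2 bromide.

[W(C2O4)(en)F(NO3)]Br2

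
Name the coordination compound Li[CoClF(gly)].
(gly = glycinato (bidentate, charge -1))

The 1 lithium counter-ion carries a total charge of +1, so each complex ion is 1−.
Ligand charges: 1×glycinato (-1 each), 1×fluoro (-1 each), 1×chloro (-1 each); total -3. So Co + (-3) = 1−, giving Co = +2.
Ligands are named alphabetically: chloro before fluoro before glycinato.
The complex ion is anionic, so cobalt takes the -ate form cobaltate(II).

lithium chlorofluoro(glycinato)cobaltate(II)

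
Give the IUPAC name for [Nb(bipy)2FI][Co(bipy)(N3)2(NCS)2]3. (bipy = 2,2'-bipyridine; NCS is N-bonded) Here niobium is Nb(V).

Nb is given as +5; the cation's ligand charges sum to -2, so the complex cation is 3+.
With 3 anions per cation, each anion must be 3/3 = 1−.
Anion: ligand charges sum to -4; for the ion to be 1−, Co = +3.

bis(2,2'-bipyridine)fluoroiodoniobium(V) diazido(2,2'-bipyridine)diisothiocyanatocobaltate(III)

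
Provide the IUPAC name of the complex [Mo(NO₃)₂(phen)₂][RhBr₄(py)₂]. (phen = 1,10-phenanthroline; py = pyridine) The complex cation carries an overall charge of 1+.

dinitratobis(1,10-phenanthroline)molybdenum(III) tetrabromobis(pyridine)rhodate(III)

The complex cation is given as 1+; its ligand charges sum to -2, so Mo = +3.
A 1:1 salt means the anion carries the equal and opposite charge, 1−.
Anion: ligand charges sum to -4; for the ion to be 1−, Rh = +3.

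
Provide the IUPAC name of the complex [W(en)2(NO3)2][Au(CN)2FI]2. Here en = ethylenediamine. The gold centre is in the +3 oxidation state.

Both ions are complex: the cation is named first with the plain metal name, the anion second with the -ate form; each ion's ligands are alphabetised independently.
Au is given as +3; the anion's ligand charges sum to -4, so the complex anion is 1−.
With 2 anions per cation, the cation must be 2×1 = 2+.
Cation: ligand charges sum to -2; for the ion to be 2+, W = +4.

bis(ethylenediamine)dinitratotungsten(IV) dicyanofluoroiodoaurate(III)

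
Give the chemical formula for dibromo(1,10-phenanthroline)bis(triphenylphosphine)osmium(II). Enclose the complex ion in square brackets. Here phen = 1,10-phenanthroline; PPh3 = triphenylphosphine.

[OsBr2(phen)(PPh3)2]

Ligands: 1 1,10-phenanthroline (phen, neutral), 2 bromo (Br, -1), 2 triphenylphosphine (PPh3, neutral). Ligand charge sum = -2.
With Os in oxidation state +2, the complex ion is [Os...].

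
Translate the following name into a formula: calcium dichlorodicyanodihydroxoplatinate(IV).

Ca[PtCl2(CN)2(OH)2]

Ligands: 2 hydroxo (OH, -1), 2 chloro (Cl, -1), 2 cyano (CN, -1). Ligand charge sum = -6.
With Pt in oxidation state +4, the complex ion is [Pt...]^2−.
Charge balance with calcium (+2) requires 1 complex ion per 1 calcium.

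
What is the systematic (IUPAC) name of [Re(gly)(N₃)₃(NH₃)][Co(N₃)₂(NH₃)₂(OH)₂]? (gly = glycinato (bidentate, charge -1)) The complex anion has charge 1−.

Both ions are complex: the cation is named first with the plain metal name, the anion second with the -ate form; each ion's ligands are alphabetised independently.
The complex anion is given as 1−; its ligand charges sum to -4, so Co = +3.
A 1:1 salt means the cation carries the equal and opposite charge, 1+.
Cation: ligand charges sum to -4; for the ion to be 1+, Re = +5.

amminetriazido(glycinato)rhenium(V) diamminediazidodihydroxocobaltate(III)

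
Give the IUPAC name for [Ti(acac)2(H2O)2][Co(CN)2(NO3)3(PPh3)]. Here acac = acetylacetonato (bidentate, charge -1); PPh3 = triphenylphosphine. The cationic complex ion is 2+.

Both ions are complex: the cation is named first with the plain metal name, the anion second with the -ate form; each ion's ligands are alphabetised independently.
The complex cation is given as 2+; its ligand charges sum to -2, so Ti = +4.
A 1:1 salt means the anion carries the equal and opposite charge, 2−.
Anion: ligand charges sum to -5; for the ion to be 2−, Co = +3.

bis(acetylacetonato)diaquatitanium(IV) dicyanotrinitrato(triphenylphosphine)cobaltate(III)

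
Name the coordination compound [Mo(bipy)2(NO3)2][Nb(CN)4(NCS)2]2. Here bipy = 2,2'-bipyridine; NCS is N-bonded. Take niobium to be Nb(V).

Nb is given as +5; the anion's ligand charges sum to -6, so the complex anion is 1−.
With 2 anions per cation, the cation must be 2×1 = 2+.
Cation: ligand charges sum to -2; for the ion to be 2+, Mo = +4.

bis(2,2'-bipyridine)dinitratomolybdenum(IV) tetracyanodiisothiocyanatoniobate(V)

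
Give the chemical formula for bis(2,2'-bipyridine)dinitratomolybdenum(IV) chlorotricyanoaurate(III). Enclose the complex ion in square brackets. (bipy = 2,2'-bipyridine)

Cation [Mo…]: ligand charges -2, Mo(IV) ⇒ ion charge 2+.
Anion [Au…]: ligand charges -4, Au(III) ⇒ ion charge 1−.
One 2+ cation requires 2 of the 1− anion.

[Mo(bipy)2(NO3)2][AuCl(CN)3]2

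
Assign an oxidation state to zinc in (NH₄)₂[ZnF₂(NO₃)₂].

+2

2 ammonium outside the brackets (+1 each) → the complex ion is 2−.
Ligand charges: 2×NO3 = -2; 2×F = -2; sum -4.
Zn + (-4) = 2− ⇒ Zn is +2.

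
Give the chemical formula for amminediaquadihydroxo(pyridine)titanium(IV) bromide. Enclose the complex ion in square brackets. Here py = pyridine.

Ligands: 1 pyridine (py, neutral), 1 ammine (NH3, neutral), 2 aqua (H2O, neutral), 2 hydroxo (OH, -1). Ligand charge sum = -2.
With Ti in oxidation state +4, the complex ion is [Ti...]^2+.
Charge balance with bromide (-1) requires 1 complex ion per 2 bromide.

[Ti(H2O)2(NH3)(OH)2(py)]Br2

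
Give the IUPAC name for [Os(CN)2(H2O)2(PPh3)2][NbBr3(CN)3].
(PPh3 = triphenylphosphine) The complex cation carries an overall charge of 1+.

diaquadicyanobis(triphenylphosphine)osmium(III) tribromotricyanoniobate(V)

The complex cation is given as 1+; its ligand charges sum to -2, so Os = +3.
A 1:1 salt means the anion carries the equal and opposite charge, 1−.
Anion: ligand charges sum to -6; for the ion to be 1−, Nb = +5.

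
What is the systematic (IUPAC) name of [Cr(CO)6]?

There is no counter-ion, so the complex is neutral overall.
Ligand charges: 6×carbonyl (neutral); total 0. So Cr + (0) = 0, giving Cr = 0.

hexacarbonylchromium(0)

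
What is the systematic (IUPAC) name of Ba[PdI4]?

The 1 barium counter-ion carries a total charge of +2, so each complex ion is 2−.
Ligand charges: 4×iodo (-1 each); total -4. So Pd + (-4) = 2−, giving Pd = +2.
The complex ion is anionic, so palladium takes the -ate form palladate(II).

barium tetraiodopalladate(II)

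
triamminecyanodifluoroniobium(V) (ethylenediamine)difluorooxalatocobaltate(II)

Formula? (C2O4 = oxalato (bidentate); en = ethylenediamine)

[Nb(CN)F2(NH3)3][Co(C2O4)(en)F2]

Cation [Nb…]: ligand charges -3, Nb(V) ⇒ ion charge 2+.
Anion [Co…]: ligand charges -4, Co(II) ⇒ ion charge 2−.
One 2+ cation balances one 2− anion.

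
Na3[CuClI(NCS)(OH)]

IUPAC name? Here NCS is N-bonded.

sodium chlorohydroxoiodoisothiocyanatocuprate(I)

The 3 sodium counter-ions carry a total charge of +3, so each complex ion is 3−.
Ligand charges: 1×hydroxo (-1 each), 1×isothiocyanato (-1 each), 1×iodo (-1 each), 1×chloro (-1 each); total -4. So Cu + (-4) = 3−, giving Cu = +1.
Ligands are named alphabetically: chloro before hydroxo before iodo before isothiocyanato.
The complex ion is anionic, so copper takes the -ate form cuprate(I).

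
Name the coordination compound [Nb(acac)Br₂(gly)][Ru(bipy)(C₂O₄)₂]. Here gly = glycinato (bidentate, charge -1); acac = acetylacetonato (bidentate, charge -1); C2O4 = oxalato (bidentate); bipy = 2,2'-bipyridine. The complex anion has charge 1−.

The complex anion is given as 1−; its ligand charges sum to -4, so Ru = +3.
A 1:1 salt means the cation carries the equal and opposite charge, 1+.
Cation: ligand charges sum to -4; for the ion to be 1+, Nb = +5.

(acetylacetonato)dibromo(glycinato)niobium(V) (2,2'-bipyridine)dioxalatoruthenate(III)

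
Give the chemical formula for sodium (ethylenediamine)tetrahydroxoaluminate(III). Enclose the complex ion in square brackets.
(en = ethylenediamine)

Na[Al(en)(OH)4]

Ligands: 1 ethylenediamine (en, neutral), 4 hydroxo (OH, -1). Ligand charge sum = -4.
With Al in oxidation state +3, the complex ion is [Al...]^1−.
Charge balance with sodium (+1) requires 1 complex ion per 1 sodium.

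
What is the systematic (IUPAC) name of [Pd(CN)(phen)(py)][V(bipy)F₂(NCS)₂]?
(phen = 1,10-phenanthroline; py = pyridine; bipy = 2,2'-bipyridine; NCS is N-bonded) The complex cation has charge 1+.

cyano(1,10-phenanthroline)(pyridine)palladium(II) (2,2'-bipyridine)difluorodiisothiocyanatovanadate(III)

Both ions are complex: the cation is named first with the plain metal name, the anion second with the -ate form; each ion's ligands are alphabetised independently.
The complex cation is given as 1+; its ligand charges sum to -1, so Pd = +2.
A 1:1 salt means the anion carries the equal and opposite charge, 1−.
Anion: ligand charges sum to -4; for the ion to be 1−, V = +3.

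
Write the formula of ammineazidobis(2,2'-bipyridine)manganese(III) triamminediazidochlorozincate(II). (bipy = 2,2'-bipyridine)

[Mn(bipy)2(N3)(NH3)][ZnCl(N3)2(NH3)3]2

Cation [Mn…]: ligand charges -1, Mn(III) ⇒ ion charge 2+.
Anion [Zn…]: ligand charges -3, Zn(II) ⇒ ion charge 1−.
One 2+ cation requires 2 of the 1− anion.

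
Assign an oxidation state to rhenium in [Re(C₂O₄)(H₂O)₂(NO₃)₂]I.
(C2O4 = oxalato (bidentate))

1 iodide outside the brackets (-1 each) → the complex ion is 1+.
Ligand charges: 2×H2O neutral; 1×C2O4 = -2; 2×NO3 = -2; sum -4.
Re + (-4) = 1+ ⇒ Re is +5.

+5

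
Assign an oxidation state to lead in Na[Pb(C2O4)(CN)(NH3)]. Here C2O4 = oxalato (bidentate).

1 sodium outside the brackets (+1 each) → the complex ion is 1−.
Ligand charges: 1×NH3 neutral; 1×C2O4 = -2; 1×CN = -1; sum -3.
Pb + (-3) = 1− ⇒ Pb is +2.

+2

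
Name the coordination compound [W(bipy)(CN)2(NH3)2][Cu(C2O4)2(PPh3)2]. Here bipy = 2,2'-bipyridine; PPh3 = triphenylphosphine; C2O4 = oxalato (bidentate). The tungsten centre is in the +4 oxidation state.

diammine(2,2'-bipyridine)dicyanotungsten(IV) dioxalatobis(triphenylphosphine)cuprate(II)

Both ions are complex: the cation is named first with the plain metal name, the anion second with the -ate form; each ion's ligands are alphabetised independently.
W is given as +4; the cation's ligand charges sum to -2, so the complex cation is 2+.
A 1:1 salt means the anion carries the equal and opposite charge, 2−.
Anion: ligand charges sum to -4; for the ion to be 2−, Cu = +2.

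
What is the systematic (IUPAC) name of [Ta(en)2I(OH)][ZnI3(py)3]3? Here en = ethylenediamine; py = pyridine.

bis(ethylenediamine)hydroxoiodotantalum(V) triiodotris(pyridine)zincate(II)

Both ions are complex: the cation is named first with the plain metal name, the anion second with the -ate form; each ion's ligands are alphabetised independently.
Zinc is always +2 in its complexes; the anion's ligand charges sum to -3, so the complex anion is 1−.
With 3 anions per cation, the cation must be 3×1 = 3+.
Cation: ligand charges sum to -2; for the ion to be 3+, Ta = +5.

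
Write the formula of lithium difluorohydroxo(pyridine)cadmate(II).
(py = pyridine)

Ligands: 2 fluoro (F, -1), 1 pyridine (py, neutral), 1 hydroxo (OH, -1). Ligand charge sum = -3.
Charge balance with lithium (+1) requires 1 complex ion per 1 lithium.

Li[CdF2(OH)(py)]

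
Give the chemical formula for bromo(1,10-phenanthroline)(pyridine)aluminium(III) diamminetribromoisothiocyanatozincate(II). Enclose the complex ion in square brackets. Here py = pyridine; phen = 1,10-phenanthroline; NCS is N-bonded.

Cation [Al…]: ligand charges -1, Al(III) ⇒ ion charge 2+.
Anion [Zn…]: ligand charges -4, Zn(II) ⇒ ion charge 2−.
One 2+ cation balances one 2− anion.

[AlBr(phen)(py)][ZnBr3(NCS)(NH3)2]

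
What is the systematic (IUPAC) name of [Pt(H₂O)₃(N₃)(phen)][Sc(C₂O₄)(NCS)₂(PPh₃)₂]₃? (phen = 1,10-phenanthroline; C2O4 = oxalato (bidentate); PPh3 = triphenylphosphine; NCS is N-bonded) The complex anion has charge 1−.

triaquaazido(1,10-phenanthroline)platinum(IV) diisothiocyanatooxalatobis(triphenylphosphine)scandate(III)

Both ions are complex: the cation is named first with the plain metal name, the anion second with the -ate form; each ion's ligands are alphabetised independently.
The complex anion is given as 1−; its ligand charges sum to -4, so Sc = +3.
With 3 anions per cation, the cation must be 3×1 = 3+.
Cation: ligand charges sum to -1; for the ion to be 3+, Pt = +4.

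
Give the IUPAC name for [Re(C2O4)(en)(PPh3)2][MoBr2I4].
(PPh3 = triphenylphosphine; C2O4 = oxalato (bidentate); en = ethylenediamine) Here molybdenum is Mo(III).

(ethylenediamine)oxalatobis(triphenylphosphine)rhenium(V) dibromotetraiodomolybdate(III)

Both ions are complex: the cation is named first with the plain metal name, the anion second with the -ate form; each ion's ligands are alphabetised independently.
Mo is given as +3; the anion's ligand charges sum to -6, so the complex anion is 3−.
A 1:1 salt means the cation carries the equal and opposite charge, 3+.
Cation: ligand charges sum to -2; for the ion to be 3+, Re = +5.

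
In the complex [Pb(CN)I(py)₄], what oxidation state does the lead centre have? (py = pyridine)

+2

No counter-ion: the bracketed complex is neutral.
Ligand charges: 1×CN = -1; 1×I = -1; 4×py neutral; sum -2.
Pb + (-2) = 0 ⇒ Pb is +2.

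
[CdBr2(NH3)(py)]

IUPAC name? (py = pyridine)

amminedibromo(pyridine)cadmium(II)

There is no counter-ion, so the complex is neutral overall.
Ligand charges: 1×pyridine (neutral), 2×bromo (-1 each), 1×ammine (neutral); total -2. So Cd + (-2) = 0, giving Cd = +2.
Ligands are named alphabetically: ammine before bromo before pyridine.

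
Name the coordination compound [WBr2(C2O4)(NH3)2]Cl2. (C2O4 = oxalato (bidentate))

The 2 chloride counter-ions carry a total charge of -2, so each complex ion is 2+.
Ligand charges: 2×bromo (-1 each), 2×ammine (neutral), 1×oxalato (-2 each); total -4. So W + (-4) = 2+, giving W = +6.
Ligands are named alphabetically: ammine before bromo before oxalato.

diamminedibromooxalatotungsten(VI) chloride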